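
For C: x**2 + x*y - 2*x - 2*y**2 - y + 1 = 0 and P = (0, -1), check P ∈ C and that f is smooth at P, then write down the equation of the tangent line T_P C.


Tangent line at P: -3*x + 3*y + 3 = 0.

Step 1: f(0, -1) = 0, so P lies on C.
Step 2: partial derivatives
  f_x(x, y) = 2*x + y - 2, f_y(x, y) = x - 4*y - 1.
  f_x(P) = -3, f_y(P) = 3 (gradient nonzero, so P is smooth).
Step 3: tangent line at P: -3·(x − 0) + 3·(y − -1) = 0.
Expanding: -3*x + 3*y + 3 = 0.


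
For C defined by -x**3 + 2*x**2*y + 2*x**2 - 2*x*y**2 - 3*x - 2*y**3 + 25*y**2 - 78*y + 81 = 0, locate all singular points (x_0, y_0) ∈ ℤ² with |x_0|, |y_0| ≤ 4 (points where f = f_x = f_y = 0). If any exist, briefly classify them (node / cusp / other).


Singular points: {(3, 3)}; classification: node.

Compute partial derivatives:
  f_x = -3*x**2 + 4*x*y + 4*x - 2*y**2 - 3.
  f_y = 2*x**2 - 4*x*y - 6*y**2 + 50*y - 78.
Scan x_0 ∈ {−4, ..., 4}. For each x_0, f_y(x_0, y) is a polynomial in y; find its integer roots y ∈ {−4, ..., 4}, then test f_x and f at those candidates.
  x = -4: f_y(-4, y) = -6*y**2 + 66*y - 46; no integer root y with |y| ≤ 4.
  x = -3: f_y(-3, y) = -6*y**2 + 62*y - 60; no integer root y with |y| ≤ 4.
  x = -2: f_y(-2, y) = -6*y**2 + 58*y - 70; no integer root y with |y| ≤ 4.
  x = -1: f_y(-1, y) = -6*y**2 + 54*y - 76; no integer root y with |y| ≤ 4.
  x = 0: f_y(0, y) = -6*y**2 + 50*y - 78; no integer root y with |y| ≤ 4.
  x = 1: f_y(1, y) = -6*y**2 + 46*y - 76; no integer root y with |y| ≤ 4.
  x = 2: f_y(2, y) = -6*y**2 + 42*y - 70; no integer root y with |y| ≤ 4.
  x = 3: f_y(3, y) = -6*y**2 + 38*y - 60; vanishes at y ∈ {3}. (3, 3): f_x = 0, f = 0 — SINGULAR.
  x = 4: f_y(4, y) = -6*y**2 + 34*y - 46; no integer root y with |y| ≤ 4.
Only singular point on the grid: (3, 3).
Classify: substitute x = 3 + u, y = 3 + v and expand: f = -u**3 + 2*u**2*v - u**2 - 2*u*v**2 - 2*v**3 + v**2.
No constant or linear terms (consistent with a singular point). Quadratic part: -u**2 + v**2. Cubic part: -u**3 + 2*u**2*v - 2*u*v**2 - 2*v**3.
The quadratic part v**2 - u**2 = (v − u)(v + u) splits into two distinct linear factors, so there are two distinct tangent lines y − 3 = ±(x − 3) — this is a node (ordinary double point).
Classification: node.


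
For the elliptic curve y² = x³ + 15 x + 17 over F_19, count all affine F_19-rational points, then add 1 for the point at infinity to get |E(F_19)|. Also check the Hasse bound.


Affine points = {(0, 6), (0, 13), (2, 6), (2, 13), (6, 0), (7, 3), (7, 16), (9, 8), (9, 11), (12, 5), (12, 14), (14, 8), (14, 11), (15, 8), (15, 11), (17, 6), (17, 13), (18, 1), (18, 18)}; affine count = 19; |E(F_19)| = 20.

Discriminant check: Δ ∝ 4a³ + 27b² = 4·15³ + 27·17² = 4·3375 + 27·289 ≡ 4 (mod 19). Nonzero ⇒ E is nonsingular.
For each x ∈ F_19, compute rhs = x³ + 15·x + 17 mod 19, then count y ∈ F_19 with y² ≡ rhs.
  x = 0: rhs = 17, matching y values: 6, 13 (2 points).
  x = 1: rhs = 14, matching y values: none (0 points).
  x = 2: rhs = 17, matching y values: 6, 13 (2 points).
  x = 3: rhs = 13, matching y values: none (0 points).
  x = 4: rhs = 8, matching y values: none (0 points).
  x = 5: rhs = 8, matching y values: none (0 points).
  x = 6: rhs = 0, matching y values: 0 (1 points).
  x = 7: rhs = 9, matching y values: 3, 16 (2 points).
  x = 8: rhs = 3, matching y values: none (0 points).
  x = 9: rhs = 7, matching y values: 8, 11 (2 points).
  x = 10: rhs = 8, matching y values: none (0 points).
  x = 11: rhs = 12, matching y values: none (0 points).
  x = 12: rhs = 6, matching y values: 5, 14 (2 points).
  x = 13: rhs = 15, matching y values: none (0 points).
  x = 14: rhs = 7, matching y values: 8, 11 (2 points).
  x = 15: rhs = 7, matching y values: 8, 11 (2 points).
  x = 16: rhs = 2, matching y values: none (0 points).
  x = 17: rhs = 17, matching y values: 6, 13 (2 points).
  x = 18: rhs = 1, matching y values: 1, 18 (2 points).
Total affine count: 19.
Full point count |E(F_19)| = 19 + 1 = 20.
Hasse bound: |20 − (19+1)| = |0| = 0 ≤ 2√19 ≈ 8.7178 ✓.


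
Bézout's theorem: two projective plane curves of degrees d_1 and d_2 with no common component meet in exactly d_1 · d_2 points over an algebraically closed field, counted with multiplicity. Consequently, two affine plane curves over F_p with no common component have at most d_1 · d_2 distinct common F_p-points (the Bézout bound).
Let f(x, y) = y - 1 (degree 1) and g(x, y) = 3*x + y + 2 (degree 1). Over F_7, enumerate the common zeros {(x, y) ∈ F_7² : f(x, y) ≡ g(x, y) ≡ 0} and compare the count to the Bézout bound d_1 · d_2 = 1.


Common zeros: {(6, 1)}; count = 1; Bézout bound = 1.

deg(f) = 1, deg(g) = 1, so Bézout bound = 1.
Scan x ∈ F_7. For each x, list the y ∈ F_7 with f(x, y) ≡ 0 and those with g(x, y) ≡ 0 (mod 7); the common zeros in that column are the intersection.
  x = 0: f ≡ 0 at y ∈ {1}; g ≡ 0 at y ∈ {5}; common: ∅.
  x = 1: f ≡ 0 at y ∈ {1}; g ≡ 0 at y ∈ {2}; common: ∅.
  x = 2: f ≡ 0 at y ∈ {1}; g ≡ 0 at y ∈ {6}; common: ∅.
  x = 3: f ≡ 0 at y ∈ {1}; g ≡ 0 at y ∈ {3}; common: ∅.
  x = 4: f ≡ 0 at y ∈ {1}; g ≡ 0 at y ∈ {0}; common: ∅.
  x = 5: f ≡ 0 at y ∈ {1}; g ≡ 0 at y ∈ {4}; common: ∅.
  x = 6: f ≡ 0 at y ∈ {1}; g ≡ 0 at y ∈ {1}; common: {1}.
Collecting: common zeros = {(6, 1)}, so the count is 1.
Comparison with the Bézout bound: 1 ≤ 1 = deg(f)·deg(g), as expected for curves with no common component (the bound is attained).


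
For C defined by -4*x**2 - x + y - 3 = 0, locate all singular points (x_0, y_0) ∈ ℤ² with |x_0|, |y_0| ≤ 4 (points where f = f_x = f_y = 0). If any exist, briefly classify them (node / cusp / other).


No singular points in the scanned grid; C is smooth there.

Compute partial derivatives:
  f_x = -8*x - 1.
  f_y = 1.
f_y = 1 is a nonzero constant, so f_y never vanishes: no point (x, y) can satisfy f = f_x = f_y = 0. In particular no (x, y) ∈ {−4, ..., 4}² is singular; the curve is smooth.


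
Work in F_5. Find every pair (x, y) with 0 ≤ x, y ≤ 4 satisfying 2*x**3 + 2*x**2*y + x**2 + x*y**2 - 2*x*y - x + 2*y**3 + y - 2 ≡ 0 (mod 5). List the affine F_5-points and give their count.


Affine F_5-points: {(0, 3), (0, 4), (1, 0), (2, 1), (2, 2), (4, 2), (4, 4)}; count = 7.

For each of the 25 pairs (x, y) ∈ F_5², evaluate f(x, y) mod 5. Record the zeros.
  x = 0: [0↦3, 1↦1, 2↦1, 3↦0, 4↦0]  zeros at y ∈ {3, 4}
  x = 1: [0↦0, 1↦4, 2↦2, 3↦1, 4↦3]  zeros at y ∈ {0}
  x = 2: [0↦1, 1↦0, 2↦0, 3↦3, 4↦1]  zeros at y ∈ {1, 2}
  x = 3: [0↦3, 1↦1, 2↦2, 3↦3, 4↦1]  zeros at y ∈ ∅
  x = 4: [0↦3, 1↦4, 2↦0, 3↦3, 4↦0]  zeros at y ∈ {2, 4}
Collecting zeros: affine points = {(0, 3), (0, 4), (1, 0), (2, 1), (2, 2), (4, 2), (4, 4)}.
Total count |C(F_5)_aff| = 7.


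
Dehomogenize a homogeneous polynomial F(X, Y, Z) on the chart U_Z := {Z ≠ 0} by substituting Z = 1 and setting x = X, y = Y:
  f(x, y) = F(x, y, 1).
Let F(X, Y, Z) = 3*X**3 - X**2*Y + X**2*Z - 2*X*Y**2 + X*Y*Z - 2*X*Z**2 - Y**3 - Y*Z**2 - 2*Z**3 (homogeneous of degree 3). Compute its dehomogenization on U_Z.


f(x, y) = 3*x**3 - x**2*y + x**2 - 2*x*y**2 + x*y - 2*x - y**3 - y - 2

On U_Z we set Z = 1. Each monomial c·X^i·Y^j·Z^k in F becomes c·x^i·y^j·1^k = c·x^i·y^j.
Substituting Z = 1: F(X, Y, 1) = 3*x**3 - x**2*y + x**2 - 2*x*y**2 + x*y - 2*x - y**3 - y - 2.
Note: deg(f) ≤ deg(F) = 3; strict inequality happens when F is divisible by Z (lost terms).


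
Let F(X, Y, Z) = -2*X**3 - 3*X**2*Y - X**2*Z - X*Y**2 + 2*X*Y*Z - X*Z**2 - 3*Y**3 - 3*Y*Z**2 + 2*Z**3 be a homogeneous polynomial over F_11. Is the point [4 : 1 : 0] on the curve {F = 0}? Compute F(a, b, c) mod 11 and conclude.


F(4,1,0) ≡ 4 (mod 11); P is NOT on the curve.

Evaluate F(4, 1, 0) term-by-term (mod 11).
  -2*X**3 ↦ -2·64·1·1 = -128
  -3*X**2*Y ↦ -3·16·1·1 = -48
  -X**2*Z ↦ -1·16·1·0 = 0
  -X*Y**2 ↦ -1·4·1·1 = -4
  2*X*Y*Z ↦ 2·4·1·0 = 0
  -X*Z**2 ↦ -1·4·1·0 = 0
  -3*Y**3 ↦ -3·1·1·1 = -3
  -3*Y*Z**2 ↦ -3·1·1·0 = 0
  2*Z**3 ↦ 2·1·1·0 = 0
Sum: F(4, 1, 0) = (-128) + (-48) + (0) + (-4) + (0) + (0) + (-3) + (0) + (0) = -183.
Reducing mod 11: -183 ≡ 4 (mod 11).
Since F(a, b, c) ≡ 4 ≠ 0 (mod 11), P does NOT lie on the curve.


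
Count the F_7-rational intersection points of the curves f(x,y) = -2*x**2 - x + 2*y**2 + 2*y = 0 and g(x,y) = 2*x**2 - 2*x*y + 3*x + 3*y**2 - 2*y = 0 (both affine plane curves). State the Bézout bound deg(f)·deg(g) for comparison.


Common zeros: {(0, 0)}; count = 1; Bézout bound = 4.

deg(f) = 2, deg(g) = 2, so Bézout bound = 4.
Scan x ∈ F_7. For each x, list the y ∈ F_7 with f(x, y) ≡ 0 and those with g(x, y) ≡ 0 (mod 7); the common zeros in that column are the intersection.
  x = 0: f ≡ 0 at y ∈ {0, 6}; g ≡ 0 at y ∈ {0, 3}; common: {0}.
  x = 1: f ≡ 0 at y ∈ {3}; g ≡ 0 at y ∈ ∅; common: ∅.
  x = 2: f ≡ 0 at y ∈ {3}; g ≡ 0 at y ∈ {0, 2}; common: ∅.
  x = 3: f ≡ 0 at y ∈ {0, 6}; g ≡ 0 at y ∈ ∅; common: ∅.
  x = 4: f ≡ 0 at y ∈ ∅; g ≡ 0 at y ∈ ∅; common: ∅.
  x = 5: f ≡ 0 at y ∈ ∅; g ≡ 0 at y ∈ {1, 3}; common: ∅.
  x = 6: f ≡ 0 at y ∈ ∅; g ≡ 0 at y ∈ ∅; common: ∅.
Collecting: common zeros = {(0, 0)}, so the count is 1.
Comparison with the Bézout bound: 1 ≤ 4 = deg(f)·deg(g), as expected for curves with no common component (the affine F_7-count falls short of the bound because intersections may lie at infinity, over extension fields, or carry multiplicity).


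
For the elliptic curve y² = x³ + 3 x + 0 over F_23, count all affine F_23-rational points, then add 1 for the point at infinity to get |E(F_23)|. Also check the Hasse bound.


Affine points = {(0, 0), (1, 2), (1, 21), (3, 6), (3, 17), (5, 5), (5, 18), (6, 2), (6, 21), (10, 8), (10, 15), (12, 4), (12, 19), (14, 7), (14, 16), (15, 4), (15, 19), (16, 2), (16, 21), (19, 4), (19, 19), (21, 3), (21, 20)}; affine count = 23; |E(F_23)| = 24.

Discriminant check: Δ ∝ 4a³ + 27b² = 4·3³ + 27·0² = 4·27 + 27·0 ≡ 16 (mod 23). Nonzero ⇒ E is nonsingular.
For each x ∈ F_23, compute rhs = x³ + 3·x + 0 mod 23, then count y ∈ F_23 with y² ≡ rhs.
  x = 0: rhs = 0, matching y values: 0 (1 points).
  x = 1: rhs = 4, matching y values: 2, 21 (2 points).
  x = 2: rhs = 14, matching y values: none (0 points).
  x = 3: rhs = 13, matching y values: 6, 17 (2 points).
  x = 4: rhs = 7, matching y values: none (0 points).
  x = 5: rhs = 2, matching y values: 5, 18 (2 points).
  x = 6: rhs = 4, matching y values: 2, 21 (2 points).
  x = 7: rhs = 19, matching y values: none (0 points).
  x = 8: rhs = 7, matching y values: none (0 points).
  x = 9: rhs = 20, matching y values: none (0 points).
  x = 10: rhs = 18, matching y values: 8, 15 (2 points).
  x = 11: rhs = 7, matching y values: none (0 points).
  x = 12: rhs = 16, matching y values: 4, 19 (2 points).
  x = 13: rhs = 5, matching y values: none (0 points).
  x = 14: rhs = 3, matching y values: 7, 16 (2 points).
  x = 15: rhs = 16, matching y values: 4, 19 (2 points).
  x = 16: rhs = 4, matching y values: 2, 21 (2 points).
  x = 17: rhs = 19, matching y values: none (0 points).
  x = 18: rhs = 21, matching y values: none (0 points).
  x = 19: rhs = 16, matching y values: 4, 19 (2 points).
  x = 20: rhs = 10, matching y values: none (0 points).
  x = 21: rhs = 9, matching y values: 3, 20 (2 points).
  x = 22: rhs = 19, matching y values: none (0 points).
Total affine count: 23.
Full point count |E(F_23)| = 23 + 1 = 24.
Hasse bound: |24 − (23+1)| = |0| = 0 ≤ 2√23 ≈ 9.5917 ✓.


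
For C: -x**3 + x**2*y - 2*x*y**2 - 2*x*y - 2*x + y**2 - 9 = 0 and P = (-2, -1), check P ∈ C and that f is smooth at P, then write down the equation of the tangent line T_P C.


Tangent line at P: -10*x - 2*y - 22 = 0.

Step 1: f(-2, -1) = 0, so P lies on C.
Step 2: partial derivatives
  f_x(x, y) = -3*x**2 + 2*x*y - 2*y**2 - 2*y - 2, f_y(x, y) = x**2 - 4*x*y - 2*x + 2*y.
  f_x(P) = -10, f_y(P) = -2 (gradient nonzero, so P is smooth).
Step 3: tangent line at P: -10·(x − -2) + -2·(y − -1) = 0.
Expanding: -10*x - 2*y - 22 = 0.


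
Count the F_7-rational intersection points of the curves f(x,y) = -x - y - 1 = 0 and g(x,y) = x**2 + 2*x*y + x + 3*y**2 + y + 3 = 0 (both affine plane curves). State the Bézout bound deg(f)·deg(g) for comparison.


Common zeros: {(2, 4), (3, 3)}; count = 2; Bézout bound = 2.

deg(f) = 1, deg(g) = 2, so Bézout bound = 2.
Scan x ∈ F_7. For each x, list the y ∈ F_7 with f(x, y) ≡ 0 and those with g(x, y) ≡ 0 (mod 7); the common zeros in that column are the intersection.
  x = 0: f ≡ 0 at y ∈ {6}; g ≡ 0 at y ∈ {1}; common: ∅.
  x = 1: f ≡ 0 at y ∈ {5}; g ≡ 0 at y ∈ ∅; common: ∅.
  x = 2: f ≡ 0 at y ∈ {4}; g ≡ 0 at y ∈ {4, 6}; common: {4}.
  x = 3: f ≡ 0 at y ∈ {3}; g ≡ 0 at y ∈ {3, 4}; common: {3}.
  x = 4: f ≡ 0 at y ∈ {2}; g ≡ 0 at y ∈ {1, 3}; common: ∅.
  x = 5: f ≡ 0 at y ∈ {1}; g ≡ 0 at y ∈ ∅; common: ∅.
  x = 6: f ≡ 0 at y ∈ {0}; g ≡ 0 at y ∈ {6}; common: ∅.
Collecting: common zeros = {(2, 4), (3, 3)}, so the count is 2.
Comparison with the Bézout bound: 2 ≤ 2 = deg(f)·deg(g), as expected for curves with no common component (the bound is attained).


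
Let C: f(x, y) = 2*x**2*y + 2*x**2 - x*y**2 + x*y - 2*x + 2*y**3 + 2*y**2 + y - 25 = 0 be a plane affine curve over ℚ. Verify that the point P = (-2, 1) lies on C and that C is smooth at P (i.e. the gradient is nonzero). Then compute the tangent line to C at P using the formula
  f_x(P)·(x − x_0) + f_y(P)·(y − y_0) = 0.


Tangent line at P: -18*x + 21*y - 57 = 0.

Step 1: f(-2, 1) = 0, so P lies on C.
Step 2: partial derivatives
  f_x(x, y) = 4*x*y + 4*x - y**2 + y - 2, f_y(x, y) = 2*x**2 - 2*x*y + x + 6*y**2 + 4*y + 1.
  f_x(P) = -18, f_y(P) = 21 (gradient nonzero, so P is smooth).
Step 3: tangent line at P: -18·(x − -2) + 21·(y − 1) = 0.
Expanding: -18*x + 21*y - 57 = 0.


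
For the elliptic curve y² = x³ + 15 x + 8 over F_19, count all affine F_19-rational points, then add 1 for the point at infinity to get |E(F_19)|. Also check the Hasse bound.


Affine points = {(1, 9), (1, 10), (3, 2), (3, 17), (7, 0), (9, 6), (9, 13), (12, 4), (12, 15), (13, 5), (13, 14), (14, 6), (14, 13), (15, 6), (15, 13), (18, 7), (18, 12)}; affine count = 17; |E(F_19)| = 18.

Discriminant check: Δ ∝ 4a³ + 27b² = 4·15³ + 27·8² = 4·3375 + 27·64 ≡ 9 (mod 19). Nonzero ⇒ E is nonsingular.
For each x ∈ F_19, compute rhs = x³ + 15·x + 8 mod 19, then count y ∈ F_19 with y² ≡ rhs.
  x = 0: rhs = 8, matching y values: none (0 points).
  x = 1: rhs = 5, matching y values: 9, 10 (2 points).
  x = 2: rhs = 8, matching y values: none (0 points).
  x = 3: rhs = 4, matching y values: 2, 17 (2 points).
  x = 4: rhs = 18, matching y values: none (0 points).
  x = 5: rhs = 18, matching y values: none (0 points).
  x = 6: rhs = 10, matching y values: none (0 points).
  x = 7: rhs = 0, matching y values: 0 (1 points).
  x = 8: rhs = 13, matching y values: none (0 points).
  x = 9: rhs = 17, matching y values: 6, 13 (2 points).
  x = 10: rhs = 18, matching y values: none (0 points).
  x = 11: rhs = 3, matching y values: none (0 points).
  x = 12: rhs = 16, matching y values: 4, 15 (2 points).
  x = 13: rhs = 6, matching y values: 5, 14 (2 points).
  x = 14: rhs = 17, matching y values: 6, 13 (2 points).
  x = 15: rhs = 17, matching y values: 6, 13 (2 points).
  x = 16: rhs = 12, matching y values: none (0 points).
  x = 17: rhs = 8, matching y values: none (0 points).
  x = 18: rhs = 11, matching y values: 7, 12 (2 points).
Total affine count: 17.
Full point count |E(F_19)| = 17 + 1 = 18.
Hasse bound: |18 − (19+1)| = |-2| = 2 ≤ 2√19 ≈ 8.7178 ✓.


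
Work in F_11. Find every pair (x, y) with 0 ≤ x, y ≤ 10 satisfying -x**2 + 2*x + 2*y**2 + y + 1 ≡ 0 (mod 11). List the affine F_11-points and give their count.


Affine F_11-points: {(0, 2), (0, 3), (2, 2), (2, 3), (5, 1), (5, 4), (6, 6), (6, 10), (7, 6), (7, 10), (8, 1), (8, 4)}; count = 12.

For each of the 121 pairs (x, y) ∈ F_11², evaluate f(x, y) mod 11. Record the zeros.
  x = 0: [0↦1, 1↦4, 2↦0, 3↦0, 4↦4, 5↦1, 6↦2, 7↦7, 8↦5, 9↦7, 10↦2]  zeros at y ∈ {2, 3}
  x = 1: [0↦2, 1↦5, 2↦1, 3↦1, 4↦5, 5↦2, 6↦3, 7↦8, 8↦6, 9↦8, 10↦3]  zeros at y ∈ ∅
  x = 2: [0↦1, 1↦4, 2↦0, 3↦0, 4↦4, 5↦1, 6↦2, 7↦7, 8↦5, 9↦7, 10↦2]  zeros at y ∈ {2, 3}
  x = 3: [0↦9, 1↦1, 2↦8, 3↦8, 4↦1, 5↦9, 6↦10, 7↦4, 8↦2, 9↦4, 10↦10]  zeros at y ∈ ∅
  x = 4: [0↦4, 1↦7, 2↦3, 3↦3, 4↦7, 5↦4, 6↦5, 7↦10, 8↦8, 9↦10, 10↦5]  zeros at y ∈ ∅
  x = 5: [0↦8, 1↦0, 2↦7, 3↦7, 4↦0, 5↦8, 6↦9, 7↦3, 8↦1, 9↦3, 10↦9]  zeros at y ∈ {1, 4}
  x = 6: [0↦10, 1↦2, 2↦9, 3↦9, 4↦2, 5↦10, 6↦0, 7↦5, 8↦3, 9↦5, 10↦0]  zeros at y ∈ {6, 10}
  x = 7: [0↦10, 1↦2, 2↦9, 3↦9, 4↦2, 5↦10, 6↦0, 7↦5, 8↦3, 9↦5, 10↦0]  zeros at y ∈ {6, 10}
  x = 8: [0↦8, 1↦0, 2↦7, 3↦7, 4↦0, 5↦8, 6↦9, 7↦3, 8↦1, 9↦3, 10↦9]  zeros at y ∈ {1, 4}
  x = 9: [0↦4, 1↦7, 2↦3, 3↦3, 4↦7, 5↦4, 6↦5, 7↦10, 8↦8, 9↦10, 10↦5]  zeros at y ∈ ∅
  x = 10: [0↦9, 1↦1, 2↦8, 3↦8, 4↦1, 5↦9, 6↦10, 7↦4, 8↦2, 9↦4, 10↦10]  zeros at y ∈ ∅
Collecting zeros: affine points = {(0, 2), (0, 3), (2, 2), (2, 3), (5, 1), (5, 4), (6, 6), (6, 10), (7, 6), (7, 10), (8, 1), (8, 4)}.
Total count |C(F_11)_aff| = 12.


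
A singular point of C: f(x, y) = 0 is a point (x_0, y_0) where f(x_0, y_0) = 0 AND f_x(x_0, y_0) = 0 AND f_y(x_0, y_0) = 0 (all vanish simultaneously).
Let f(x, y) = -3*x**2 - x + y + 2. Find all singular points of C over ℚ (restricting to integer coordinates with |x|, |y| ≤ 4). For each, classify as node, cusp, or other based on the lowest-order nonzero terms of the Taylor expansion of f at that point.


No singular points in the scanned grid; C is smooth there.

Compute partial derivatives:
  f_x = -6*x - 1.
  f_y = 1.
f_y = 1 is a nonzero constant, so f_y never vanishes: no point (x, y) can satisfy f = f_x = f_y = 0. In particular no (x, y) ∈ {−4, ..., 4}² is singular; the curve is smooth.


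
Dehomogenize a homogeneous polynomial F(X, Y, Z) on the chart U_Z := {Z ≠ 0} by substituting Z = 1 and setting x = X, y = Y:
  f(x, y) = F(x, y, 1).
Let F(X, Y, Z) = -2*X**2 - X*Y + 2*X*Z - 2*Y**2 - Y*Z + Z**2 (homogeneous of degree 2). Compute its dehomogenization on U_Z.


f(x, y) = -2*x**2 - x*y + 2*x - 2*y**2 - y + 1

On U_Z we set Z = 1. Each monomial c·X^i·Y^j·Z^k in F becomes c·x^i·y^j·1^k = c·x^i·y^j.
Substituting Z = 1: F(X, Y, 1) = -2*x**2 - x*y + 2*x - 2*y**2 - y + 1.
Note: deg(f) ≤ deg(F) = 2; strict inequality happens when F is divisible by Z (lost terms).


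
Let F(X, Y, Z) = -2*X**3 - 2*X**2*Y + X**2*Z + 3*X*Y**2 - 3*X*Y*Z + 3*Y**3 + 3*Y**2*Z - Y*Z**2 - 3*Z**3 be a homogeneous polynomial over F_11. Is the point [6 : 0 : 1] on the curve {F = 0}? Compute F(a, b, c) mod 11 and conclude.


F(6,0,1) ≡ 8 (mod 11); P is NOT on the curve.

Evaluate F(6, 0, 1) term-by-term (mod 11).
  -2*X**3 ↦ -2·216·1·1 = -432
  -2*X**2*Y ↦ -2·36·0·1 = 0
  X**2*Z ↦ 1·36·1·1 = 36
  3*X*Y**2 ↦ 3·6·0·1 = 0
  -3*X*Y*Z ↦ -3·6·0·1 = 0
  3*Y**3 ↦ 3·1·0·1 = 0
  3*Y**2*Z ↦ 3·1·0·1 = 0
  -Y*Z**2 ↦ -1·1·0·1 = 0
  -3*Z**3 ↦ -3·1·1·1 = -3
Sum: F(6, 0, 1) = (-432) + (0) + (36) + (0) + (0) + (0) + (0) + (0) + (-3) = -399.
Reducing mod 11: -399 ≡ 8 (mod 11).
Since F(a, b, c) ≡ 8 ≠ 0 (mod 11), P does NOT lie on the curve.


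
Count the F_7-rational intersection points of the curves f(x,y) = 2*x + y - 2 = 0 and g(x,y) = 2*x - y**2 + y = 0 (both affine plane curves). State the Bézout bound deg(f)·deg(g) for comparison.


Common zeros: {(3, 3), (6, 4)}; count = 2; Bézout bound = 2.

deg(f) = 1, deg(g) = 2, so Bézout bound = 2.
Scan x ∈ F_7. For each x, list the y ∈ F_7 with f(x, y) ≡ 0 and those with g(x, y) ≡ 0 (mod 7); the common zeros in that column are the intersection.
  x = 0: f ≡ 0 at y ∈ {2}; g ≡ 0 at y ∈ {0, 1}; common: ∅.
  x = 1: f ≡ 0 at y ∈ {0}; g ≡ 0 at y ∈ {2, 6}; common: ∅.
  x = 2: f ≡ 0 at y ∈ {5}; g ≡ 0 at y ∈ ∅; common: ∅.
  x = 3: f ≡ 0 at y ∈ {3}; g ≡ 0 at y ∈ {3, 5}; common: {3}.
  x = 4: f ≡ 0 at y ∈ {1}; g ≡ 0 at y ∈ ∅; common: ∅.
  x = 5: f ≡ 0 at y ∈ {6}; g ≡ 0 at y ∈ ∅; common: ∅.
  x = 6: f ≡ 0 at y ∈ {4}; g ≡ 0 at y ∈ {4}; common: {4}.
Collecting: common zeros = {(3, 3), (6, 4)}, so the count is 2.
Comparison with the Bézout bound: 2 ≤ 2 = deg(f)·deg(g), as expected for curves with no common component (the bound is attained).


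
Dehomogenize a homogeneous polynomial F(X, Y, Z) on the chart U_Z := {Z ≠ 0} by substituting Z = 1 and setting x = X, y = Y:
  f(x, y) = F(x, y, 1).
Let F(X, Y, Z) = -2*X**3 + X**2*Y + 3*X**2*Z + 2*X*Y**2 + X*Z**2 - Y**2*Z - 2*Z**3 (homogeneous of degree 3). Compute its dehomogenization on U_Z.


f(x, y) = -2*x**3 + x**2*y + 3*x**2 + 2*x*y**2 + x - y**2 - 2

On U_Z we set Z = 1. Each monomial c·X^i·Y^j·Z^k in F becomes c·x^i·y^j·1^k = c·x^i·y^j.
Substituting Z = 1: F(X, Y, 1) = -2*x**3 + x**2*y + 3*x**2 + 2*x*y**2 + x - y**2 - 2.
Note: deg(f) ≤ deg(F) = 3; strict inequality happens when F is divisible by Z (lost terms).


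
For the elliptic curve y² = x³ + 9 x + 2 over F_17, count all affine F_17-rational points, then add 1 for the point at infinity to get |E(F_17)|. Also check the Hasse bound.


Affine points = {(0, 6), (0, 11), (4, 0), (5, 6), (5, 11), (6, 0), (7, 0), (8, 5), (8, 12), (9, 8), (9, 9), (10, 2), (10, 15), (11, 2), (11, 15), (12, 6), (12, 11), (13, 2), (13, 15), (14, 4), (14, 13), (16, 3), (16, 14)}; affine count = 23; |E(F_17)| = 24.

Discriminant check: Δ ∝ 4a³ + 27b² = 4·9³ + 27·2² = 4·729 + 27·4 ≡ 15 (mod 17). Nonzero ⇒ E is nonsingular.
For each x ∈ F_17, compute rhs = x³ + 9·x + 2 mod 17, then count y ∈ F_17 with y² ≡ rhs.
  x = 0: rhs = 2, matching y values: 6, 11 (2 points).
  x = 1: rhs = 12, matching y values: none (0 points).
  x = 2: rhs = 11, matching y values: none (0 points).
  x = 3: rhs = 5, matching y values: none (0 points).
  x = 4: rhs = 0, matching y values: 0 (1 points).
  x = 5: rhs = 2, matching y values: 6, 11 (2 points).
  x = 6: rhs = 0, matching y values: 0 (1 points).
  x = 7: rhs = 0, matching y values: 0 (1 points).
  x = 8: rhs = 8, matching y values: 5, 12 (2 points).
  x = 9: rhs = 13, matching y values: 8, 9 (2 points).
  x = 10: rhs = 4, matching y values: 2, 15 (2 points).
  x = 11: rhs = 4, matching y values: 2, 15 (2 points).
  x = 12: rhs = 2, matching y values: 6, 11 (2 points).
  x = 13: rhs = 4, matching y values: 2, 15 (2 points).
  x = 14: rhs = 16, matching y values: 4, 13 (2 points).
  x = 15: rhs = 10, matching y values: none (0 points).
  x = 16: rhs = 9, matching y values: 3, 14 (2 points).
Total affine count: 23.
Full point count |E(F_17)| = 23 + 1 = 24.
Hasse bound: |24 − (17+1)| = |6| = 6 ≤ 2√17 ≈ 8.2462 ✓.


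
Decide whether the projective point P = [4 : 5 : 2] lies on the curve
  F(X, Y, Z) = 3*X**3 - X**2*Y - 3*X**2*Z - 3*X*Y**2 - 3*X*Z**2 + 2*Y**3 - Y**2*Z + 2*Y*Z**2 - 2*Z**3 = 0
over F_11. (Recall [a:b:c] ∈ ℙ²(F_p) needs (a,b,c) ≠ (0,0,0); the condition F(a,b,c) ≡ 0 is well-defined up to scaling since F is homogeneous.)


F(4,5,2) ≡ 2 (mod 11); P is NOT on the curve.

Evaluate F(4, 5, 2) term-by-term (mod 11).
  3*X**3 ↦ 3·64·1·1 = 192
  -X**2*Y ↦ -1·16·5·1 = -80
  -3*X**2*Z ↦ -3·16·1·2 = -96
  -3*X*Y**2 ↦ -3·4·25·1 = -300
  -3*X*Z**2 ↦ -3·4·1·4 = -48
  2*Y**3 ↦ 2·1·125·1 = 250
  -Y**2*Z ↦ -1·1·25·2 = -50
  2*Y*Z**2 ↦ 2·1·5·4 = 40
  -2*Z**3 ↦ -2·1·1·8 = -16
Sum: F(4, 5, 2) = (192) + (-80) + (-96) + (-300) + (-48) + (250) + (-50) + (40) + (-16) = -108.
Reducing mod 11: -108 ≡ 2 (mod 11).
Since F(a, b, c) ≡ 2 ≠ 0 (mod 11), P does NOT lie on the curve.


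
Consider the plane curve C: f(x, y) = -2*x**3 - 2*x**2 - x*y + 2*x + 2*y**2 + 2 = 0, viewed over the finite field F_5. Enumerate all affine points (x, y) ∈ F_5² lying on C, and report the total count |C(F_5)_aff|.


Affine F_5-points: {(0, 2), (0, 3), (1, 0), (1, 3), (3, 1), (3, 3), (4, 0), (4, 2)}; count = 8.

For each of the 25 pairs (x, y) ∈ F_5², evaluate f(x, y) mod 5. Record the zeros.
  x = 0: [0↦2, 1↦4, 2↦0, 3↦0, 4↦4]  zeros at y ∈ {2, 3}
  x = 1: [0↦0, 1↦1, 2↦1, 3↦0, 4↦3]  zeros at y ∈ {0, 3}
  x = 2: [0↦2, 1↦2, 2↦1, 3↦4, 4↦1]  zeros at y ∈ ∅
  x = 3: [0↦1, 1↦0, 2↦3, 3↦0, 4↦1]  zeros at y ∈ {1, 3}
  x = 4: [0↦0, 1↦3, 2↦0, 3↦1, 4↦1]  zeros at y ∈ {0, 2}
Collecting zeros: affine points = {(0, 2), (0, 3), (1, 0), (1, 3), (3, 1), (3, 3), (4, 0), (4, 2)}.
Total count |C(F_5)_aff| = 8.


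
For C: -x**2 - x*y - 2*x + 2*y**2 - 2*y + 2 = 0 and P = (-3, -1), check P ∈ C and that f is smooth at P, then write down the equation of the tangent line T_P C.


Tangent line at P: 5*x - 3*y + 12 = 0.

Step 1: f(-3, -1) = 0, so P lies on C.
Step 2: partial derivatives
  f_x(x, y) = -2*x - y - 2, f_y(x, y) = -x + 4*y - 2.
  f_x(P) = 5, f_y(P) = -3 (gradient nonzero, so P is smooth).
Step 3: tangent line at P: 5·(x − -3) + -3·(y − -1) = 0.
Expanding: 5*x - 3*y + 12 = 0.


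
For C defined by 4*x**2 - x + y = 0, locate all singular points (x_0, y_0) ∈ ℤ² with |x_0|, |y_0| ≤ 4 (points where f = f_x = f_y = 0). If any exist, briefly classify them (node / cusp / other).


No singular points in the scanned grid; C is smooth there.

Compute partial derivatives:
  f_x = 8*x - 1.
  f_y = 1.
f_y = 1 is a nonzero constant, so f_y never vanishes: no point (x, y) can satisfy f = f_x = f_y = 0. In particular no (x, y) ∈ {−4, ..., 4}² is singular; the curve is smooth.


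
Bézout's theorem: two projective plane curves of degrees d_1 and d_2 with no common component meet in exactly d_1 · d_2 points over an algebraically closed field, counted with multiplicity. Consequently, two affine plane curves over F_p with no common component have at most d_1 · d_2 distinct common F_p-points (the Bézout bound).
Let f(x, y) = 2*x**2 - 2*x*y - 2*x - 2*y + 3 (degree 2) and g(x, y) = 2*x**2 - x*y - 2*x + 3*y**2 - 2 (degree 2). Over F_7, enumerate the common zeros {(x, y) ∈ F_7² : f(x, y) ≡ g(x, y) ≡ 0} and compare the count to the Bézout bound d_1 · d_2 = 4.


Common zeros: ∅; count = 0; Bézout bound = 4.

deg(f) = 2, deg(g) = 2, so Bézout bound = 4.
Scan x ∈ F_7. For each x, list the y ∈ F_7 with f(x, y) ≡ 0 and those with g(x, y) ≡ 0 (mod 7); the common zeros in that column are the intersection.
  x = 0: f ≡ 0 at y ∈ {5}; g ≡ 0 at y ∈ ∅; common: ∅.
  x = 1: f ≡ 0 at y ∈ {6}; g ≡ 0 at y ∈ {1, 4}; common: ∅.
  x = 2: f ≡ 0 at y ∈ {0}; g ≡ 0 at y ∈ {4, 6}; common: ∅.
  x = 3: f ≡ 0 at y ∈ {1}; g ≡ 0 at y ∈ {3, 5}; common: ∅.
  x = 4: f ≡ 0 at y ∈ {2}; g ≡ 0 at y ∈ {1, 5}; common: ∅.
  x = 5: f ≡ 0 at y ∈ {3}; g ≡ 0 at y ∈ ∅; common: ∅.
  x = 6: f ≡ 0 at y ∈ {0, 1, 2, 3, 4, 5, 6}; g ≡ 0 at y ∈ ∅; common: ∅.
Collecting: common zeros = ∅, so the count is 0.
Comparison with the Bézout bound: 0 ≤ 4 = deg(f)·deg(g), as expected for curves with no common component (the affine F_7-count falls short of the bound because intersections may lie at infinity, over extension fields, or carry multiplicity).


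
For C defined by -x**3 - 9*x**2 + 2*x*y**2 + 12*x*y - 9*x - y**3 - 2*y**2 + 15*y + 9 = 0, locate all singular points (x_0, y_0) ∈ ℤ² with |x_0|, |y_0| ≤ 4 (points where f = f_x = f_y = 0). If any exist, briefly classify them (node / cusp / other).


Singular points: {(-3, -3)}; classification: cusp.

Compute partial derivatives:
  f_x = -3*x**2 - 18*x + 2*y**2 + 12*y - 9.
  f_y = 4*x*y + 12*x - 3*y**2 - 4*y + 15.
Scan x_0 ∈ {−4, ..., 4}. For each x_0, f_y(x_0, y) is a polynomial in y; find its integer roots y ∈ {−4, ..., 4}, then test f_x and f at those candidates.
  x = -4: f_y(-4, y) = -3*y**2 - 20*y - 33; vanishes at y ∈ {-3}. (-4, -3): f_x = -3 ≠ 0.
  x = -3: f_y(-3, y) = -3*y**2 - 16*y - 21; vanishes at y ∈ {-3}. (-3, -3): f_x = 0, f = 0 — SINGULAR.
  x = -2: f_y(-2, y) = -3*y**2 - 12*y - 9; vanishes at y ∈ {-3, -1}. (-2, -3): f_x = -3 ≠ 0; (-2, -1): f_x = 5 ≠ 0.
  x = -1: f_y(-1, y) = -3*y**2 - 8*y + 3; vanishes at y ∈ {-3}. (-1, -3): f_x = -12 ≠ 0.
  x = 0: f_y(0, y) = -3*y**2 - 4*y + 15; vanishes at y ∈ {-3}. (0, -3): f_x = -27 ≠ 0.
  x = 1: f_y(1, y) = 27 - 3*y**2; vanishes at y ∈ {-3, 3}. (1, -3): f_x = -48 ≠ 0; (1, 3): f_x = 24 ≠ 0.
  x = 2: f_y(2, y) = -3*y**2 + 4*y + 39; vanishes at y ∈ {-3}. (2, -3): f_x = -75 ≠ 0.
  x = 3: f_y(3, y) = -3*y**2 + 8*y + 51; vanishes at y ∈ {-3}. (3, -3): f_x = -108 ≠ 0.
  x = 4: f_y(4, y) = -3*y**2 + 12*y + 63; vanishes at y ∈ {-3}. (4, -3): f_x = -147 ≠ 0.
Only singular point on the grid: (-3, -3).
Classify: substitute x = -3 + u, y = -3 + v and expand: f = -u**3 + 2*u*v**2 - v**3 + v**2.
No constant or linear terms (consistent with a singular point). Quadratic part: v**2. Cubic part: -u**3 + 2*u*v**2 - v**3.
The quadratic part v**2 is a perfect square, so there is a single (double) tangent line v = 0, i.e. y = -3. Restricting the cubic part to that line (v = 0) leaves -u**3 ≠ 0, so f is not divisible by v and the branch is v² ≈ u**3 to lowest order — this is a cusp.
Classification: cusp.


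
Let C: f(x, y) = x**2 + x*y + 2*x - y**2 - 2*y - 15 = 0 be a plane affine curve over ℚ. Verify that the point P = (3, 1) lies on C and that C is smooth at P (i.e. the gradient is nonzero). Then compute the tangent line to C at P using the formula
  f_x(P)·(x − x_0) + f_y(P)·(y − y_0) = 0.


Tangent line at P: 9*x - y - 26 = 0.

Step 1: f(3, 1) = 0, so P lies on C.
Step 2: partial derivatives
  f_x(x, y) = 2*x + y + 2, f_y(x, y) = x - 2*y - 2.
  f_x(P) = 9, f_y(P) = -1 (gradient nonzero, so P is smooth).
Step 3: tangent line at P: 9·(x − 3) + -1·(y − 1) = 0.
Expanding: 9*x - y - 26 = 0.


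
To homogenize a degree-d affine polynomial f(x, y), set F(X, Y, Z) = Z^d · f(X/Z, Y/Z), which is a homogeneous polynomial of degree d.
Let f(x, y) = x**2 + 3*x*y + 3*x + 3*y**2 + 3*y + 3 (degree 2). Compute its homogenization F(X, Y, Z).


F(X, Y, Z) = X**2 + 3*X*Y + 3*X*Z + 3*Y**2 + 3*Y*Z + 3*Z**2

deg(f) = 2.
Substitute x = X/Z, y = Y/Z into f, then multiply by Z^2.
  monomial 1·x^2·y^0 ↦ 1·X^2·Y^0·Z^0.
  monomial 3·x^1·y^1 ↦ 3·X^1·Y^1·Z^0.
  monomial 3·x^1·y^0 ↦ 3·X^1·Y^0·Z^1.
  monomial 3·x^0·y^2 ↦ 3·X^0·Y^2·Z^0.
  monomial 3·x^0·y^1 ↦ 3·X^0·Y^1·Z^1.
  monomial 3·x^0·y^0 ↦ 3·X^0·Y^0·Z^2.
Collecting: F(X, Y, Z) = X**2 + 3*X*Y + 3*X*Z + 3*Y**2 + 3*Y*Z + 3*Z**2.


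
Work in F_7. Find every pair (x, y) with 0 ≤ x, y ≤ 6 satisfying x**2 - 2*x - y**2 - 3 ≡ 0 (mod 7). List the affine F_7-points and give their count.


Affine F_7-points: {(0, 2), (0, 5), (2, 2), (2, 5), (3, 0), (6, 0)}; count = 6.

For each of the 49 pairs (x, y) ∈ F_7², evaluate f(x, y) mod 7. Record the zeros.
  x = 0: [0↦4, 1↦3, 2↦0, 3↦2, 4↦2, 5↦0, 6↦3]  zeros at y ∈ {2, 5}
  x = 1: [0↦3, 1↦2, 2↦6, 3↦1, 4↦1, 5↦6, 6↦2]  zeros at y ∈ ∅
  x = 2: [0↦4, 1↦3, 2↦0, 3↦2, 4↦2, 5↦0, 6↦3]  zeros at y ∈ {2, 5}
  x = 3: [0↦0, 1↦6, 2↦3, 3↦5, 4↦5, 5↦3, 6↦6]  zeros at y ∈ {0}
  x = 4: [0↦5, 1↦4, 2↦1, 3↦3, 4↦3, 5↦1, 6↦4]  zeros at y ∈ ∅
  x = 5: [0↦5, 1↦4, 2↦1, 3↦3, 4↦3, 5↦1, 6↦4]  zeros at y ∈ ∅
  x = 6: [0↦0, 1↦6, 2↦3, 3↦5, 4↦5, 5↦3, 6↦6]  zeros at y ∈ {0}
Collecting zeros: affine points = {(0, 2), (0, 5), (2, 2), (2, 5), (3, 0), (6, 0)}.
Total count |C(F_7)_aff| = 6.


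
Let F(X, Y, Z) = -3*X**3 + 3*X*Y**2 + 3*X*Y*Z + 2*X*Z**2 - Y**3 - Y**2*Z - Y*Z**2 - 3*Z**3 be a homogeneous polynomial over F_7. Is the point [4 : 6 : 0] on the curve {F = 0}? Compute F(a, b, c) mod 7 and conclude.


F(4,6,0) ≡ 3 (mod 7); P is NOT on the curve.

Evaluate F(4, 6, 0) term-by-term (mod 7).
  -3*X**3 ↦ -3·64·1·1 = -192
  3*X*Y**2 ↦ 3·4·36·1 = 432
  3*X*Y*Z ↦ 3·4·6·0 = 0
  2*X*Z**2 ↦ 2·4·1·0 = 0
  -Y**3 ↦ -1·1·216·1 = -216
  -Y**2*Z ↦ -1·1·36·0 = 0
  -Y*Z**2 ↦ -1·1·6·0 = 0
  -3*Z**3 ↦ -3·1·1·0 = 0
Sum: F(4, 6, 0) = (-192) + (432) + (0) + (0) + (-216) + (0) + (0) + (0) = 24.
Reducing mod 7: 24 ≡ 3 (mod 7).
Since F(a, b, c) ≡ 3 ≠ 0 (mod 7), P does NOT lie on the curve.


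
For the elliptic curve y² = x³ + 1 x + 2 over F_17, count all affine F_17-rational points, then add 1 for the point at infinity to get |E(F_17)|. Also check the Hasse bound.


Affine points = {(0, 6), (0, 11), (1, 2), (1, 15), (3, 7), (3, 10), (4, 6), (4, 11), (5, 8), (5, 9), (9, 3), (9, 14), (10, 3), (10, 14), (11, 1), (11, 16), (12, 5), (12, 12), (13, 6), (13, 11), (15, 3), (15, 14), (16, 0)}; affine count = 23; |E(F_17)| = 24.

Discriminant check: Δ ∝ 4a³ + 27b² = 4·1³ + 27·2² = 4·1 + 27·4 ≡ 10 (mod 17). Nonzero ⇒ E is nonsingular.
For each x ∈ F_17, compute rhs = x³ + 1·x + 2 mod 17, then count y ∈ F_17 with y² ≡ rhs.
  x = 0: rhs = 2, matching y values: 6, 11 (2 points).
  x = 1: rhs = 4, matching y values: 2, 15 (2 points).
  x = 2: rhs = 12, matching y values: none (0 points).
  x = 3: rhs = 15, matching y values: 7, 10 (2 points).
  x = 4: rhs = 2, matching y values: 6, 11 (2 points).
  x = 5: rhs = 13, matching y values: 8, 9 (2 points).
  x = 6: rhs = 3, matching y values: none (0 points).
  x = 7: rhs = 12, matching y values: none (0 points).
  x = 8: rhs = 12, matching y values: none (0 points).
  x = 9: rhs = 9, matching y values: 3, 14 (2 points).
  x = 10: rhs = 9, matching y values: 3, 14 (2 points).
  x = 11: rhs = 1, matching y values: 1, 16 (2 points).
  x = 12: rhs = 8, matching y values: 5, 12 (2 points).
  x = 13: rhs = 2, matching y values: 6, 11 (2 points).
  x = 14: rhs = 6, matching y values: none (0 points).
  x = 15: rhs = 9, matching y values: 3, 14 (2 points).
  x = 16: rhs = 0, matching y values: 0 (1 points).
Total affine count: 23.
Full point count |E(F_17)| = 23 + 1 = 24.
Hasse bound: |24 − (17+1)| = |6| = 6 ≤ 2√17 ≈ 8.2462 ✓.


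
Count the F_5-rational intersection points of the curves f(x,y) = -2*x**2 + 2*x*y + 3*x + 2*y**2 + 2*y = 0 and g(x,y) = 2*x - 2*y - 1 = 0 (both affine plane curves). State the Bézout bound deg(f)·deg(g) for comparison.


Common zeros: ∅; count = 0; Bézout bound = 2.

deg(f) = 2, deg(g) = 1, so Bézout bound = 2.
Scan x ∈ F_5. For each x, list the y ∈ F_5 with f(x, y) ≡ 0 and those with g(x, y) ≡ 0 (mod 5); the common zeros in that column are the intersection.
  x = 0: f ≡ 0 at y ∈ {0, 4}; g ≡ 0 at y ∈ {2}; common: ∅.
  x = 1: f ≡ 0 at y ∈ ∅; g ≡ 0 at y ∈ {3}; common: ∅.
  x = 2: f ≡ 0 at y ∈ ∅; g ≡ 0 at y ∈ {4}; common: ∅.
  x = 3: f ≡ 0 at y ∈ {2, 4}; g ≡ 0 at y ∈ {0}; common: ∅.
  x = 4: f ≡ 0 at y ∈ {0}; g ≡ 0 at y ∈ {1}; common: ∅.
Collecting: common zeros = ∅, so the count is 0.
Comparison with the Bézout bound: 0 ≤ 2 = deg(f)·deg(g), as expected for curves with no common component (the affine F_5-count falls short of the bound because intersections may lie at infinity, over extension fields, or carry multiplicity).


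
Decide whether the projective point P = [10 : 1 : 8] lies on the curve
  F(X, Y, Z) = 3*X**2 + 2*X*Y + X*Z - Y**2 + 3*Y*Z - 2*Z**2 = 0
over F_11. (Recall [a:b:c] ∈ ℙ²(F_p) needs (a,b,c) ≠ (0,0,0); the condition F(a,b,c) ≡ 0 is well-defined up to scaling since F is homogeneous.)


F(10,1,8) ≡ 9 (mod 11); P is NOT on the curve.

Evaluate F(10, 1, 8) term-by-term (mod 11).
  3*X**2 ↦ 3·100·1·1 = 300
  2*X*Y ↦ 2·10·1·1 = 20
  X*Z ↦ 1·10·1·8 = 80
  -Y**2 ↦ -1·1·1·1 = -1
  3*Y*Z ↦ 3·1·1·8 = 24
  -2*Z**2 ↦ -2·1·1·64 = -128
Sum: F(10, 1, 8) = (300) + (20) + (80) + (-1) + (24) + (-128) = 295.
Reducing mod 11: 295 ≡ 9 (mod 11).
Since F(a, b, c) ≡ 9 ≠ 0 (mod 11), P does NOT lie on the curve.


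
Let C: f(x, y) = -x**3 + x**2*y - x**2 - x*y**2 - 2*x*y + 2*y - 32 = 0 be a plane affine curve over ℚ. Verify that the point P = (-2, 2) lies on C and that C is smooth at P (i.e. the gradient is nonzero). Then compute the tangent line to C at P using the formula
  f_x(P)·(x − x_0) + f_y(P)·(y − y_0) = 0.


Tangent line at P: -24*x + 18*y - 84 = 0.

Step 1: f(-2, 2) = 0, so P lies on C.
Step 2: partial derivatives
  f_x(x, y) = -3*x**2 + 2*x*y - 2*x - y**2 - 2*y, f_y(x, y) = x**2 - 2*x*y - 2*x + 2.
  f_x(P) = -24, f_y(P) = 18 (gradient nonzero, so P is smooth).
Step 3: tangent line at P: -24·(x − -2) + 18·(y − 2) = 0.
Expanding: -24*x + 18*y - 84 = 0.


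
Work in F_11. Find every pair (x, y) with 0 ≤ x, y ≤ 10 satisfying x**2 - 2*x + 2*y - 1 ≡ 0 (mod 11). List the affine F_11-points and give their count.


Affine F_11-points: {(0, 6), (1, 1), (2, 6), (3, 10), (4, 2), (5, 4), (6, 5), (7, 5), (8, 4), (9, 2), (10, 10)}; count = 11.

For each of the 121 pairs (x, y) ∈ F_11², evaluate f(x, y) mod 11. Record the zeros.
  x = 0: [0↦10, 1↦1, 2↦3, 3↦5, 4↦7, 5↦9, 6↦0, 7↦2, 8↦4, 9↦6, 10↦8]  zeros at y ∈ {6}
  x = 1: [0↦9, 1↦0, 2↦2, 3↦4, 4↦6, 5↦8, 6↦10, 7↦1, 8↦3, 9↦5, 10↦7]  zeros at y ∈ {1}
  x = 2: [0↦10, 1↦1, 2↦3, 3↦5, 4↦7, 5↦9, 6↦0, 7↦2, 8↦4, 9↦6, 10↦8]  zeros at y ∈ {6}
  x = 3: [0↦2, 1↦4, 2↦6, 3↦8, 4↦10, 5↦1, 6↦3, 7↦5, 8↦7, 9↦9, 10↦0]  zeros at y ∈ {10}
  x = 4: [0↦7, 1↦9, 2↦0, 3↦2, 4↦4, 5↦6, 6↦8, 7↦10, 8↦1, 9↦3, 10↦5]  zeros at y ∈ {2}
  x = 5: [0↦3, 1↦5, 2↦7, 3↦9, 4↦0, 5↦2, 6↦4, 7↦6, 8↦8, 9↦10, 10↦1]  zeros at y ∈ {4}
  x = 6: [0↦1, 1↦3, 2↦5, 3↦7, 4↦9, 5↦0, 6↦2, 7↦4, 8↦6, 9↦8, 10↦10]  zeros at y ∈ {5}
  x = 7: [0↦1, 1↦3, 2↦5, 3↦7, 4↦9, 5↦0, 6↦2, 7↦4, 8↦6, 9↦8, 10↦10]  zeros at y ∈ {5}
  x = 8: [0↦3, 1↦5, 2↦7, 3↦9, 4↦0, 5↦2, 6↦4, 7↦6, 8↦8, 9↦10, 10↦1]  zeros at y ∈ {4}
  x = 9: [0↦7, 1↦9, 2↦0, 3↦2, 4↦4, 5↦6, 6↦8, 7↦10, 8↦1, 9↦3, 10↦5]  zeros at y ∈ {2}
  x = 10: [0↦2, 1↦4, 2↦6, 3↦8, 4↦10, 5↦1, 6↦3, 7↦5, 8↦7, 9↦9, 10↦0]  zeros at y ∈ {10}
Collecting zeros: affine points = {(0, 6), (1, 1), (2, 6), (3, 10), (4, 2), (5, 4), (6, 5), (7, 5), (8, 4), (9, 2), (10, 10)}.
Total count |C(F_11)_aff| = 11.


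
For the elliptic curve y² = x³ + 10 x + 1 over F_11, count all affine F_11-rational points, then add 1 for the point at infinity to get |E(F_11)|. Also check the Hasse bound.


Affine points = {(0, 1), (0, 10), (1, 1), (1, 10), (3, 5), (3, 6), (5, 0), (10, 1), (10, 10)}; affine count = 9; |E(F_11)| = 10.

Discriminant check: Δ ∝ 4a³ + 27b² = 4·10³ + 27·1² = 4·1000 + 27·1 ≡ 1 (mod 11). Nonzero ⇒ E is nonsingular.
For each x ∈ F_11, compute rhs = x³ + 10·x + 1 mod 11, then count y ∈ F_11 with y² ≡ rhs.
  x = 0: rhs = 1, matching y values: 1, 10 (2 points).
  x = 1: rhs = 1, matching y values: 1, 10 (2 points).
  x = 2: rhs = 7, matching y values: none (0 points).
  x = 3: rhs = 3, matching y values: 5, 6 (2 points).
  x = 4: rhs = 6, matching y values: none (0 points).
  x = 5: rhs = 0, matching y values: 0 (1 points).
  x = 6: rhs = 2, matching y values: none (0 points).
  x = 7: rhs = 7, matching y values: none (0 points).
  x = 8: rhs = 10, matching y values: none (0 points).
  x = 9: rhs = 6, matching y values: none (0 points).
  x = 10: rhs = 1, matching y values: 1, 10 (2 points).
Total affine count: 9.
Full point count |E(F_11)| = 9 + 1 = 10.
Hasse bound: |10 − (11+1)| = |-2| = 2 ≤ 2√11 ≈ 6.6332 ✓.


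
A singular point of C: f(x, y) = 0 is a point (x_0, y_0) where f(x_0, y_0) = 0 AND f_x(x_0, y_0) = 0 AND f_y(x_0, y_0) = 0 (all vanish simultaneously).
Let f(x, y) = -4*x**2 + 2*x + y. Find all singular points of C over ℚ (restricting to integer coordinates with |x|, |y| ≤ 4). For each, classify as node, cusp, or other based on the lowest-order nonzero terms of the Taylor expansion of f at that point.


No singular points in the scanned grid; C is smooth there.

Compute partial derivatives:
  f_x = 2 - 8*x.
  f_y = 1.
f_y = 1 is a nonzero constant, so f_y never vanishes: no point (x, y) can satisfy f = f_x = f_y = 0. In particular no (x, y) ∈ {−4, ..., 4}² is singular; the curve is smooth.
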